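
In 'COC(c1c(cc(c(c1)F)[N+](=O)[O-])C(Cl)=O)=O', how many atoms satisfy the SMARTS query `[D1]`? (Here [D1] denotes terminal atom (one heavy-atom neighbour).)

7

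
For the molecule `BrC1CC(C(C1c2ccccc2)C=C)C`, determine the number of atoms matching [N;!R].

0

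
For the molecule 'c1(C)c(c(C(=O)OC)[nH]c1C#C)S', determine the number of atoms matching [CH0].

2

Check the 13 heavy atoms by environment: 1× n (aromatic, H1) → no; 4× c (aromatic, H0) → no; 1× S (H1) → no; 2× C (H0) → match; 1× C (H1) → no; 2× C (H3) → no; 2× O (H0) → no.
That gives 2 matching atoms.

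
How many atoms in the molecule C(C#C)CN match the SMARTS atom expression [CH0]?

The query [CH0] means: aliphatic carbon with no attached hydrogen.
Check the 5 heavy atoms by environment: 2× C (H2) → no; 1× C (H0) → match; 1× C (H1) → no; 1× N (H2) → no.
That gives 1 matching atom.

1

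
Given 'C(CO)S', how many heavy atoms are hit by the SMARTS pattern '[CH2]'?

The query [CH2] means: aliphatic carbon with exactly two hydrogens.
Check the 4 heavy atoms by environment: 2× C (H2) → match; 1× S (H1) → no; 1× O (H1) → no.
That gives 2 matching atoms.

2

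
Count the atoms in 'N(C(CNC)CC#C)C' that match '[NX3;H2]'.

The query [NX3;H2] means: aliphatic N with 3 total connections, two of them H — an -NH2 nitrogen (amine or amide).
Check the 9 heavy atoms by environment: 2× C (H2, X4) → no; 1× C (H1, X4) → no; 2× N (H1, X3) → no; 2× C (H3, X4) → no; 1× C (H0, X2) → no; 1× C (H1, X2) → no.
No environment satisfies the query, so 0 matching atoms.

0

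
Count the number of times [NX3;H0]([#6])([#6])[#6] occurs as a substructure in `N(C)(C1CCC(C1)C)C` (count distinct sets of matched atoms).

1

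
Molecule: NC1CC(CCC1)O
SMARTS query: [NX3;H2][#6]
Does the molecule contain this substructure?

Yes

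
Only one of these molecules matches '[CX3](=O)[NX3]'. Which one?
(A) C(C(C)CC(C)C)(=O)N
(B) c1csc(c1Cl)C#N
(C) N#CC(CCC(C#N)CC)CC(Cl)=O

A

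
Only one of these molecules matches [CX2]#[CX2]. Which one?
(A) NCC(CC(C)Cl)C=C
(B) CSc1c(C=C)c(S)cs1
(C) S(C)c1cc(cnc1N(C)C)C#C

C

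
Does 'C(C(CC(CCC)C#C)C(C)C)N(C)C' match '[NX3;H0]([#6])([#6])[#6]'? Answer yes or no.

The pattern [NX3;H0]([#6])([#6])[#6] describes a trivalent nitrogen with no H, bonded to three carbons — a tertiary amine.
The molecule carries a dimethylamino group (-N(CH3)2), whose atoms satisfy every constraint of the query, so the pattern matches.

Yes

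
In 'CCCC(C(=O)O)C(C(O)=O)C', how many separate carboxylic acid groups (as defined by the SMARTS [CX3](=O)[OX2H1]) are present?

2

[CX3](=O)[OX2H1] is the SMARTS for a carboxylic acid: an sp2 carbon double-bonded to O and single-bonded to an -OH oxygen.
The molecule carries 2 separate instances of a carboxylic acid group (-C(=O)OH) meeting every constraint; each maps to a distinct set of atoms, giving 2 matches.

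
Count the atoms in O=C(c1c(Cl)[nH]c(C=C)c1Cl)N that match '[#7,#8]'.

Check the 12 heavy atoms by environment: 1× n (aromatic) → match; 4× c (aromatic) → no; 3× C → no; 2× Cl → no; 1× O → match; 1× N → match.
Summing the matching environments: 1 + 1 + 1 = 3 matching atoms.

3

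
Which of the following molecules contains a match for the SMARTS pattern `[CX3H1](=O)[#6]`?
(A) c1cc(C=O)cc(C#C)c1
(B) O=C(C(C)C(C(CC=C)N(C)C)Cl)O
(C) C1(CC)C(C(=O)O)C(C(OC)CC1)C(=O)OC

[CX3H1](=O)[#6] describes an sp2 carbon with one H, double-bonded to O and single-bonded to carbon (an aldehyde).
(A) contains an aldehyde (-CHO), which satisfies every atom and bond constraint.
(B) has a carboxylic acid group (-C(=O)OH) but the carbonyl carbon has H0 and is bonded to O, not H1.
(C) has a carboxylic acid group (-C(=O)OH) but the carbonyl carbon has H0 and is bonded to O, not H1.
So the answer is (A).

A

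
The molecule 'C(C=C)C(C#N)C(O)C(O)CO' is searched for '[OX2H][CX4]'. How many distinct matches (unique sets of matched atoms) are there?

[OX2H][CX4] is the SMARTS for an aliphatic alcohol: a hydroxyl oxygen bound to an sp3 (X4) carbon.
The molecule carries 3 separate instances of a hydroxyl group (-OH) meeting every constraint; each maps to a distinct set of atoms, giving 3 matches.

3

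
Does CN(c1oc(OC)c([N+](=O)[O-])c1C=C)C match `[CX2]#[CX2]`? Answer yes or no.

No

The pattern [CX2]#[CX2] describes a carbon-carbon triple bond — an alkyne.
The closest candidate here is a vinyl group (-CH=CH2), but the C=C is a double bond; both carbons are CX3, not CX2. No other fragment satisfies the full query, so there is no match.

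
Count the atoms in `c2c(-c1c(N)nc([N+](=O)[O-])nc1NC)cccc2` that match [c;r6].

10

Check the 18 heavy atoms by environment: 2× n (aromatic, in 6-ring) → no; 10× c (aromatic, in 6-ring) → match; 2× N (acyclic) → no; 1× N (charge +1, acyclic) → no; 1× O (charge -1, acyclic) → no; 1× O (acyclic) → no; 1× C (acyclic) → no.
That gives 10 matching atoms.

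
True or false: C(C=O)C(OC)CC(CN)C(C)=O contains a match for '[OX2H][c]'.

False

The pattern [OX2H][c] describes a hydroxyl oxygen attached to an aromatic carbon — a phenol.
The closest candidate here is a methoxy ether (-OCH3), but the oxygen has H0, not H1. No other fragment satisfies the full query, so there is no match.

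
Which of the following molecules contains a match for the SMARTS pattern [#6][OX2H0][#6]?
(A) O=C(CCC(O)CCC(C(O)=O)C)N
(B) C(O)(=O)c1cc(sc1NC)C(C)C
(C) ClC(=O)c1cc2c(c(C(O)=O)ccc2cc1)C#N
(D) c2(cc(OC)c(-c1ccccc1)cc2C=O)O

[#6][OX2H0][#6] describes an aliphatic oxygen bridging two carbons with no H on the oxygen (an ether).
(A) has a hydroxyl group (-OH) but the oxygen has H1, not H0 bridging two carbons.
(B) has a carboxylic acid group (-C(=O)OH) but the -OH oxygen has H1; the =O is OX1, not OX2.
(C) has a carboxylic acid group (-C(=O)OH) but the -OH oxygen has H1; the =O is OX1, not OX2.
(D) contains a methoxy ether (-OCH3), which satisfies every atom and bond constraint.
So the answer is (D).

D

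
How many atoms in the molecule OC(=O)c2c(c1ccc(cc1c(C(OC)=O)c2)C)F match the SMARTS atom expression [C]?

4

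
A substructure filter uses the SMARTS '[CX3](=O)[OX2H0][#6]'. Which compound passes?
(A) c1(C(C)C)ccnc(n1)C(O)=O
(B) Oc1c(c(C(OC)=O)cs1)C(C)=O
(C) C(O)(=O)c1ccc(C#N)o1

[CX3](=O)[OX2H0][#6] describes a carbonyl carbon bonded to an oxygen that is itself bonded to carbon (no H on that O) (an ester).
(A) has a carboxylic acid group (-C(=O)OH) but the singly-bonded O carries H (OX2H1, not H0).
(B) contains a methyl-ester group (-C(=O)OCH3), which satisfies every atom and bond constraint.
(C) has a carboxylic acid group (-C(=O)OH) but the singly-bonded O carries H (OX2H1, not H0).
So the answer is (B).

B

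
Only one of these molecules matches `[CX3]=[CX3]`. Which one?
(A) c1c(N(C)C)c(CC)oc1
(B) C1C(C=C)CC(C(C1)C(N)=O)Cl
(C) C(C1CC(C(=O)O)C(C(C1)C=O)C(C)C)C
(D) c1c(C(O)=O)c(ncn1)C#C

B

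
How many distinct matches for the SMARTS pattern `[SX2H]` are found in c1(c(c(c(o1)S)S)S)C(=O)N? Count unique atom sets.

[SX2H] is the SMARTS for a thiol: an aliphatic sulfur with two connections, one being H.
The molecule carries 3 separate instances of a thiol (-SH) meeting every constraint; each maps to a distinct set of atoms, giving 3 matches.

3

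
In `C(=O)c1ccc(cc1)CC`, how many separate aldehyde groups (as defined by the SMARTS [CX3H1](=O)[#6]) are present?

1

[CX3H1](=O)[#6] is the SMARTS for an aldehyde: an sp2 carbon with one H, double-bonded to O and single-bonded to carbon.
Exactly one fragment in the molecule meets all constraints, giving 1 match.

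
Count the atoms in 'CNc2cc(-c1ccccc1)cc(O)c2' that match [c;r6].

The query [c;r6] means: aromatic carbon that belongs to a six-membered ring.
Check the 15 heavy atoms by environment: 12× c (aromatic, in 6-ring) → match; 1× N (acyclic) → no; 1× C (acyclic) → no; 1× O (acyclic) → no.
That gives 12 matching atoms.

12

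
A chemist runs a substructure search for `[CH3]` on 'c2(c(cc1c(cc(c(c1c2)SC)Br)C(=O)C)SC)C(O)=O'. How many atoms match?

The query [CH3] means: aliphatic carbon with exactly three hydrogens.
Check the 21 heavy atoms by environment: 7× c (aromatic, H0) → no; 3× c (aromatic, H1) → no; 2× S (H0) → no; 3× C (H3) → match; 1× Br (H0) → no; 2× C (H0) → no; 2× O (H0) → no; 1× O (H1) → no.
That gives 3 matching atoms.

3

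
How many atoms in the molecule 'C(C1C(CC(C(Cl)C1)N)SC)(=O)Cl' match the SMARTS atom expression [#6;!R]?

2

Check the 13 heavy atoms by environment: 6× C (in 6-ring) → no; 1× S (acyclic) → no; 2× C (acyclic) → match; 1× O (acyclic) → no; 2× Cl (acyclic) → no; 1× N (acyclic) → no.
That gives 2 matching atoms.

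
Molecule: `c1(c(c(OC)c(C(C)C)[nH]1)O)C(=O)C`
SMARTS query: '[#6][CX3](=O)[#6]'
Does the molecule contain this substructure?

The pattern [#6][CX3](=O)[#6] describes a carbonyl carbon (no H) flanked by two carbons — a ketone.
The molecule carries an acetyl/ketone group (-C(=O)CH3), whose atoms satisfy every constraint of the query, so the pattern matches.

Yes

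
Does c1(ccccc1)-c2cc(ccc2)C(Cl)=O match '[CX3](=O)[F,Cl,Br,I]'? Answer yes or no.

The pattern [CX3](=O)[F,Cl,Br,I] describes a carbonyl carbon bonded to a halogen — an acyl halide.
The molecule carries an acyl chloride (-C(=O)Cl), whose atoms satisfy every constraint of the query, so the pattern matches.

Yes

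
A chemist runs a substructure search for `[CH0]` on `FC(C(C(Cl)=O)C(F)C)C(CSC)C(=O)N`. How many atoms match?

The query [CH0] means: aliphatic carbon with no attached hydrogen.
Check the 16 heavy atoms by environment: 1× C (H2) → no; 4× C (H1) → no; 2× C (H3) → no; 1× S (H0) → no; 2× F (H0) → no; 2× C (H0) → match; 2× O (H0) → no; 1× N (H2) → no; 1× Cl (H0) → no.
That gives 2 matching atoms.

2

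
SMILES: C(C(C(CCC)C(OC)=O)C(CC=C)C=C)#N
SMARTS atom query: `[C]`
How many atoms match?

14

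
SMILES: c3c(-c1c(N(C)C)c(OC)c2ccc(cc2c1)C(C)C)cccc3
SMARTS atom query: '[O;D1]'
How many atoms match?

0

Check the 24 heavy atoms by environment: 7× c (aromatic, D3) → no; 9× c (aromatic, D2) → no; 1× O (D2) → no; 5× C (D1) → no; 1× C (D3) → no; 1× N (D3) → no.
No environment satisfies the query, so 0 matching atoms.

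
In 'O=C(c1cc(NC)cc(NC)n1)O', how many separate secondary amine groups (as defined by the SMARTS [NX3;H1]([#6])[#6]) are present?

2

[NX3;H1]([#6])[#6] is the SMARTS for a secondary amine: a trivalent nitrogen with one H, bonded to two carbons.
The molecule carries 2 separate instances of an N-methylamino group (-NHCH3) meeting every constraint; each maps to a distinct set of atoms, giving 2 matches.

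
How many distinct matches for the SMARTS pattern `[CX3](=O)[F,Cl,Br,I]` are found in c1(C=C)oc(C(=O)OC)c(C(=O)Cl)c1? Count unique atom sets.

1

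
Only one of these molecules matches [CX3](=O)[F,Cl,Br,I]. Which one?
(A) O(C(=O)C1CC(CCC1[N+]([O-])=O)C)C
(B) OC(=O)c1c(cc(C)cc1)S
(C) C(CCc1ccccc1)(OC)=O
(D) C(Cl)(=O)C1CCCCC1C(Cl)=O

D

[CX3](=O)[F,Cl,Br,I] describes a carbonyl carbon bonded to a halogen (an acyl halide).
(A) has a methyl-ester group (-C(=O)OCH3) but the carbonyl is bonded to -O-C, not to a halogen.
(B) has a carboxylic acid group (-C(=O)OH) but the carbonyl is bonded to -OH, not to a halogen.
(C) has a methyl-ester group (-C(=O)OCH3) but the carbonyl is bonded to -O-C, not to a halogen.
(D) contains an acyl chloride (-C(=O)Cl), which satisfies every atom and bond constraint.
So the answer is (D).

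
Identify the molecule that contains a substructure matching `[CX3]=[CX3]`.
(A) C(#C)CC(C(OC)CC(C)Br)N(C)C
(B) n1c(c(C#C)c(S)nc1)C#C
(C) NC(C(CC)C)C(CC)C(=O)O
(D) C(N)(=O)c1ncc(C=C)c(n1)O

D

[CX3]=[CX3] describes a non-aromatic C=C double bond between two sp2 carbons (an alkene).
(A) has an ethynyl group (-C#CH) but the C-C bond is a triple bond, not a double bond.
(B) has an ethynyl group (-C#CH) but the C-C bond is a triple bond, not a double bond.
(C) has an ethyl group (-CH2CH3) but its C-C bond is a single bond between CX4 carbons, not CX3=CX3.
(D) contains a vinyl group (-CH=CH2), which satisfies every atom and bond constraint.
So the answer is (D).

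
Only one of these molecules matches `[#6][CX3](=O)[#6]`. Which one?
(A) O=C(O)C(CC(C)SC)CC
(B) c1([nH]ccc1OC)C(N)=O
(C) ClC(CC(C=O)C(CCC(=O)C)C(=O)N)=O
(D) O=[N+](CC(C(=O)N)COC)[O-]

C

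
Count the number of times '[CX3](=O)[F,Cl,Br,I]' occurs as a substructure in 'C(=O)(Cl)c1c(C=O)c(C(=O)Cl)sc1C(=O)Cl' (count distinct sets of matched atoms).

3

[CX3](=O)[F,Cl,Br,I] is the SMARTS for an acyl halide: a carbonyl carbon bonded to a halogen.
The molecule carries 3 separate instances of an acyl chloride (-C(=O)Cl) meeting every constraint; each maps to a distinct set of atoms, giving 3 matches.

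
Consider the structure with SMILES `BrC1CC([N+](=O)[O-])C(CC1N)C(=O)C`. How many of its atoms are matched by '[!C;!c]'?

6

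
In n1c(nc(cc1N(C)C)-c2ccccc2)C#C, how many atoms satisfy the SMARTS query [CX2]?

The query [CX2] means: C with X2: aliphatic carbon with exactly 2 total connections.
Check the 17 heavy atoms by environment: 2× n (aromatic, X2) → no; 10× c (aromatic, X3) → no; 1× N (X3) → no; 2× C (X4) → no; 2× C (X2) → match.
That gives 2 matching atoms.

2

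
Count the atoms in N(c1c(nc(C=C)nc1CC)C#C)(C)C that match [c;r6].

4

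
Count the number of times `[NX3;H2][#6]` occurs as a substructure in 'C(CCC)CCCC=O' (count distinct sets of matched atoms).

[NX3;H2][#6] is the SMARTS for a primary amine: a trivalent nitrogen with two H attached to carbon.
No fragment in the molecule satisfies every constraint, giving 0 matches.

0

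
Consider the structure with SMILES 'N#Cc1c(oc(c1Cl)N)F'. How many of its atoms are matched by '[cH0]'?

The query [cH0] means: aromatic carbon with no attached hydrogen (substituted or ring-fusion).
Check the 10 heavy atoms by environment: 1× o (aromatic, H0) → no; 4× c (aromatic, H0) → match; 1× Cl (H0) → no; 1× C (H0) → no; 1× N (H0) → no; 1× F (H0) → no; 1× N (H2) → no.
That gives 4 matching atoms.

4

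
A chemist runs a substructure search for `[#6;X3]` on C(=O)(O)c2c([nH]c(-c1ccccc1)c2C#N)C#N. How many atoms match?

Check the 18 heavy atoms by environment: 1× n (aromatic, X3) → no; 10× c (aromatic, X3) → match; 2× C (X2) → no; 2× N (X1) → no; 1× C (X3) → match; 1× O (X1) → no; 1× O (X2) → no.
Summing the matching environments: 10 + 1 = 11 matching atoms.

11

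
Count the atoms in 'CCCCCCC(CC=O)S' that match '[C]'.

The query [C] means: uppercase C matches aliphatic (non-aromatic) carbon only.
Check the 11 heavy atoms by environment: 9× C → match; 1× O → no; 1× S → no.
That gives 9 matching atoms.

9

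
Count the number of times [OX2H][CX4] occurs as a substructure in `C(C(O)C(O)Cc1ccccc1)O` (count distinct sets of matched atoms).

3

[OX2H][CX4] is the SMARTS for an aliphatic alcohol: a hydroxyl oxygen bound to an sp3 (X4) carbon.
The molecule carries 3 separate instances of a hydroxyl group (-OH) meeting every constraint; each maps to a distinct set of atoms, giving 3 matches.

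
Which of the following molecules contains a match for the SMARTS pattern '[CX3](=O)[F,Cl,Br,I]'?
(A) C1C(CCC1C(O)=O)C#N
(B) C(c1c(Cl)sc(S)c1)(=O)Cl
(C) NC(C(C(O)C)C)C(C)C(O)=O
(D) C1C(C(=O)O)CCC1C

B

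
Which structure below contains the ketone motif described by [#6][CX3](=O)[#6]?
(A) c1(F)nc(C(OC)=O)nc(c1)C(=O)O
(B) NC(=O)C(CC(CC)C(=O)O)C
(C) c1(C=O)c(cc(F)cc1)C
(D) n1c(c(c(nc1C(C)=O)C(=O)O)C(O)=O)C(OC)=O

D

[#6][CX3](=O)[#6] describes a carbonyl carbon (no H) flanked by two carbons (a ketone).
(A) has a methyl-ester group (-C(=O)OCH3) but one neighbour of the carbonyl carbon is O, not C.
(B) has a primary amide (-C(=O)NH2) but one neighbour of the carbonyl carbon is N, not C.
(C) has an aldehyde (-CHO) but the carbonyl carbon has H1, so it is not flanked by two carbons.
(D) contains an acetyl/ketone group (-C(=O)CH3), which satisfies every atom and bond constraint.
So the answer is (D).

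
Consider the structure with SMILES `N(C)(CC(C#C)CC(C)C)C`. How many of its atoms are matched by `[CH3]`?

The query [CH3] means: aliphatic carbon with exactly three hydrogens.
Check the 11 heavy atoms by environment: 2× C (H2) → no; 3× C (H1) → no; 1× N (H0) → no; 4× C (H3) → match; 1× C (H0) → no.
That gives 4 matching atoms.

4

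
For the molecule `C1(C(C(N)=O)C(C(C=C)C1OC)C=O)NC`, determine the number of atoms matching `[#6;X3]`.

4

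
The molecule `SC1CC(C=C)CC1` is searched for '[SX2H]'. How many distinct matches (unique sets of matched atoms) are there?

1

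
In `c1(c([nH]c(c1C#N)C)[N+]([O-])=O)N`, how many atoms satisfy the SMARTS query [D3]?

5

Check the 12 heavy atoms by environment: 1× n (aromatic, D2) → no; 4× c (aromatic, D3) → match; 1× C (D2) → no; 2× N (D1) → no; 1× N (charge +1, D3) → match; 1× O (charge -1, D1) → no; 1× O (D1) → no; 1× C (D1) → no.
Summing the matching environments: 4 + 1 = 5 matching atoms.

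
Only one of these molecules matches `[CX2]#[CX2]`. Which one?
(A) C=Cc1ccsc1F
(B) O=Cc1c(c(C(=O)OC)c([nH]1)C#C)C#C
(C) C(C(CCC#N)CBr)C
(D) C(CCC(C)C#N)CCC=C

B

[CX2]#[CX2] describes a carbon-carbon triple bond (an alkyne).
(A) has a vinyl group (-CH=CH2) but the C=C is a double bond; both carbons are CX3, not CX2.
(B) contains an ethynyl group (-C#CH), which satisfies every atom and bond constraint.
(C) has a nitrile (-C#N) but the triple bond is C#N, not C#C.
(D) has a nitrile (-C#N) but the triple bond is C#N, not C#C.
So the answer is (B).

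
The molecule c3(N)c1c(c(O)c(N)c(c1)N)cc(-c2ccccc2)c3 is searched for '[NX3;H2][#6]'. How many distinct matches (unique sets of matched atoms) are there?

3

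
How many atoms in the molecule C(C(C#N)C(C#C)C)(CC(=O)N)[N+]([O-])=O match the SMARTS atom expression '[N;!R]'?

Check the 15 heavy atoms by environment: 9× C (acyclic) → no; 2× O (acyclic) → no; 2× N (acyclic) → match; 1× N (charge +1, acyclic) → match; 1× O (charge -1, acyclic) → no.
Summing the matching environments: 2 + 1 = 3 matching atoms.

3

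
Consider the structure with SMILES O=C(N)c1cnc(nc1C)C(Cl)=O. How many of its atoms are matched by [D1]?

The query [D1] means: atom with exactly one heavy-atom neighbour (degree 1).
Check the 13 heavy atoms by environment: 2× n (aromatic, D2) → no; 3× c (aromatic, D3) → no; 1× c (aromatic, D2) → no; 2× C (D3) → no; 2× O (D1) → match; 1× Cl (D1) → match; 1× N (D1) → match; 1× C (D1) → match.
Summing the matching environments: 2 + 1 + 1 + 1 = 5 matching atoms.

5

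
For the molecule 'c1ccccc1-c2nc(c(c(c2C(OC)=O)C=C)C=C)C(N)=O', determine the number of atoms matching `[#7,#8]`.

The query [#7,#8] means: nitrogen or oxygen (comma = OR).
Check the 23 heavy atoms by environment: 1× n (aromatic) → match; 11× c (aromatic) → no; 7× C → no; 3× O → match; 1× N → match.
Summing the matching environments: 1 + 3 + 1 = 5 matching atoms.

5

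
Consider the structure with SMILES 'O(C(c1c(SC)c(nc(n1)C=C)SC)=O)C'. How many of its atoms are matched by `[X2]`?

The query [X2] means: any atom with exactly two total connections (bonds + H).
Check the 16 heavy atoms by environment: 2× n (aromatic, X2) → match; 4× c (aromatic, X3) → no; 3× C (X3) → no; 1× O (X1) → no; 1× O (X2) → match; 3× C (X4) → no; 2× S (X2) → match.
Summing the matching environments: 2 + 1 + 2 = 5 matching atoms.

5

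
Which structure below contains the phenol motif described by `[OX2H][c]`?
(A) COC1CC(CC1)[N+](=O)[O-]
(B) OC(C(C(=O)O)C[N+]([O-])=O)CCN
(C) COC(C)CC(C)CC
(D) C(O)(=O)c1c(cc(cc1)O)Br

D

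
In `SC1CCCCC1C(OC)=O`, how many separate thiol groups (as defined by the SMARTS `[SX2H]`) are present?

1

[SX2H] is the SMARTS for a thiol: an aliphatic sulfur with two connections, one being H.
Exactly one fragment in the molecule meets all constraints, giving 1 match.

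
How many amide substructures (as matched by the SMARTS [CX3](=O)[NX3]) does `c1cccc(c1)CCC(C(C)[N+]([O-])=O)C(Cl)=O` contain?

[CX3](=O)[NX3] is the SMARTS for an amide: a carbonyl carbon bonded to a trivalent nitrogen.
No fragment in the molecule satisfies every constraint, giving 0 matches.

0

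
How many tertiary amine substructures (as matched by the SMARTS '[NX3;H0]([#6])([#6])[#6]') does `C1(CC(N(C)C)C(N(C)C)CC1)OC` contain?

[NX3;H0]([#6])([#6])[#6] is the SMARTS for a tertiary amine: a trivalent nitrogen with no H, bonded to three carbons.
The molecule carries 2 separate instances of a dimethylamino group (-N(CH3)2) meeting every constraint; each maps to a distinct set of atoms, giving 2 matches.

2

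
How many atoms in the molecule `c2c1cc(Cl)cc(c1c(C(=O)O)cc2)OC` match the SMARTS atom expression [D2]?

6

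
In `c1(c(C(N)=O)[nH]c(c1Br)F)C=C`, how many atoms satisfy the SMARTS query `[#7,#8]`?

Check the 12 heavy atoms by environment: 1× n (aromatic) → match; 4× c (aromatic) → no; 3× C → no; 1× O → match; 1× N → match; 1× Br → no; 1× F → no.
Summing the matching environments: 1 + 1 + 1 = 3 matching atoms.

3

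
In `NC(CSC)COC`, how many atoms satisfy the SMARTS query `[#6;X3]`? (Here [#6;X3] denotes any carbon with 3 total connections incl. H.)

The query [#6;X3] means: any carbon (aromatic or not) with three total connections.
Check the 8 heavy atoms by environment: 5× C (X4) → no; 1× N (X3) → no; 1× S (X2) → no; 1× O (X2) → no.
No environment satisfies the query, so 0 matching atoms.

0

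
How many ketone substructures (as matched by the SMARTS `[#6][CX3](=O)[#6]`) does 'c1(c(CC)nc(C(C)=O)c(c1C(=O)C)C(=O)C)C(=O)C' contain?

4

[#6][CX3](=O)[#6] is the SMARTS for a ketone: a carbonyl carbon (no H) flanked by two carbons.
The molecule carries 4 separate instances of an acetyl/ketone group (-C(=O)CH3) meeting every constraint; each maps to a distinct set of atoms, giving 4 matches.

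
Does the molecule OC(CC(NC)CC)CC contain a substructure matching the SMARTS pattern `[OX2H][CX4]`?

Yes

The pattern [OX2H][CX4] describes a hydroxyl oxygen bound to an sp3 (X4) carbon — an aliphatic alcohol.
The molecule carries a hydroxyl group (-OH), whose atoms satisfy every constraint of the query, so the pattern matches.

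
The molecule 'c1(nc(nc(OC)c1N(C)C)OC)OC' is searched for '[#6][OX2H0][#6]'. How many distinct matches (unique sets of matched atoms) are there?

[#6][OX2H0][#6] is the SMARTS for an ether: an aliphatic oxygen bridging two carbons with no H on the oxygen.
The molecule carries 3 separate instances of a methoxy ether (-OCH3) meeting every constraint; each maps to a distinct set of atoms, giving 3 matches.

3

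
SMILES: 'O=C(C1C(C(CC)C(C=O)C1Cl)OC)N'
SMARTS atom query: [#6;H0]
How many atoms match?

1

The query [#6;H0] means: any carbon with no attached hydrogen.
Check the 15 heavy atoms by environment: 6× C (H1) → no; 1× C (H0) → match; 3× O (H0) → no; 1× N (H2) → no; 2× C (H3) → no; 1× Cl (H0) → no; 1× C (H2) → no.
That gives 1 matching atom.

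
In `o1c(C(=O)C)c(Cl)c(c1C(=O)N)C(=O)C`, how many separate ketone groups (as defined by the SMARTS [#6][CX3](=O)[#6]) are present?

2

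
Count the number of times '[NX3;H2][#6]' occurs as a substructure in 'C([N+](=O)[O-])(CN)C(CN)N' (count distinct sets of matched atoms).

3

[NX3;H2][#6] is the SMARTS for a primary amine: a trivalent nitrogen with two H attached to carbon.
The molecule carries 3 separate instances of a primary amino group (-NH2) meeting every constraint; each maps to a distinct set of atoms, giving 3 matches.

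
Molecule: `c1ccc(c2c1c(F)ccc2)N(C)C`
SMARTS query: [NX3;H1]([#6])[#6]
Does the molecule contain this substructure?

No

The pattern [NX3;H1]([#6])[#6] describes a trivalent nitrogen with one H, bonded to two carbons — a secondary amine.
The closest candidate here is a dimethylamino group (-N(CH3)2), but the nitrogen has H0, not H1. No other fragment satisfies the full query, so there is no match.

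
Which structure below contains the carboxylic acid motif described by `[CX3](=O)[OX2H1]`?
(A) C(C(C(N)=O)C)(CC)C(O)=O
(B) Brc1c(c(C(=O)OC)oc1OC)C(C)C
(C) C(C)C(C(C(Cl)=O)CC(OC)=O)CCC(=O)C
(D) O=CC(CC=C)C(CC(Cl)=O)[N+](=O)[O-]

[CX3](=O)[OX2H1] describes an sp2 carbon double-bonded to O and single-bonded to an -OH oxygen (a carboxylic acid).
(A) contains a carboxylic acid group (-C(=O)OH), which satisfies every atom and bond constraint.
(B) has a methyl-ester group (-C(=O)OCH3) but the singly-bonded O has no H (OX2H0, not OX2H1).
(C) has an acyl chloride (-C(=O)Cl) but the carbonyl is bonded to Cl, not to an -OH oxygen.
(D) has an aldehyde (-CHO) but there is no singly-bonded oxygen on the carbonyl carbon.
So the answer is (A).

A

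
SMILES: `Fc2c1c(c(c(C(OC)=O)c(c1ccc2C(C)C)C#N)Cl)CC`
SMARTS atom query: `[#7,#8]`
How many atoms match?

3

The query [#7,#8] means: nitrogen or oxygen (comma = OR).
Check the 23 heavy atoms by environment: 10× c (aromatic) → no; 8× C → no; 1× N → match; 1× F → no; 2× O → match; 1× Cl → no.
Summing the matching environments: 1 + 2 = 3 matching atoms.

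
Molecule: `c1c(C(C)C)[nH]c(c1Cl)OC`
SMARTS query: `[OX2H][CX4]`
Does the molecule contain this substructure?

The pattern [OX2H][CX4] describes a hydroxyl oxygen bound to an sp3 (X4) carbon — an aliphatic alcohol.
The closest candidate here is a methoxy ether (-OCH3), but the oxygen has H0 (ether), not H1. No other fragment satisfies the full query, so there is no match.

No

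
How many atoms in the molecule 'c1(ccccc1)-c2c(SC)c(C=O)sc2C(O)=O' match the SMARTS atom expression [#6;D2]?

6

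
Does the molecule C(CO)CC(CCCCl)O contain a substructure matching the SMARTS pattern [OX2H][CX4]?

Yes

The pattern [OX2H][CX4] describes a hydroxyl oxygen bound to an sp3 (X4) carbon — an aliphatic alcohol.
The molecule carries a hydroxyl group (-OH), whose atoms satisfy every constraint of the query, so the pattern matches.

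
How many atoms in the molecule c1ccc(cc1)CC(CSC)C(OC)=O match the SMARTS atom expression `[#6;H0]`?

The query [#6;H0] means: any carbon with no attached hydrogen.
Check the 15 heavy atoms by environment: 2× C (H2) → no; 1× C (H1) → no; 1× C (H0) → match; 2× O (H0) → no; 2× C (H3) → no; 1× c (aromatic, H0) → match; 5× c (aromatic, H1) → no; 1× S (H0) → no.
Summing the matching environments: 1 + 1 = 2 matching atoms.

2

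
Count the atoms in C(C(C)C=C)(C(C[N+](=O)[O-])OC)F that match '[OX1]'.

2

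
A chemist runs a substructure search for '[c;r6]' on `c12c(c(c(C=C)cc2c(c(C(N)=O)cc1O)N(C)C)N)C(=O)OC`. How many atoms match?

10

The query [c;r6] means: aromatic carbon that belongs to a six-membered ring.
Check the 24 heavy atoms by environment: 10× c (aromatic, in 6-ring) → match; 3× N (acyclic) → no; 7× C (acyclic) → no; 4× O (acyclic) → no.
That gives 10 matching atoms.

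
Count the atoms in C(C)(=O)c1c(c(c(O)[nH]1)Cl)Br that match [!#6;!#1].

The query [!#6;!#1] means: not carbon and not hydrogen — any heteroatom.
Check the 11 heavy atoms by environment: 1× n (aromatic) → match; 4× c (aromatic) → no; 2× O → match; 2× C → no; 1× Cl → match; 1× Br → match.
Summing the matching environments: 1 + 2 + 1 + 1 = 5 matching atoms.

5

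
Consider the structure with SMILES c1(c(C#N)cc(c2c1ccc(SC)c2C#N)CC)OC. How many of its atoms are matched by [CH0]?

Check the 20 heavy atoms by environment: 7× c (aromatic, H0) → no; 3× c (aromatic, H1) → no; 1× S (H0) → no; 3× C (H3) → no; 2× C (H0) → match; 2× N (H0) → no; 1× C (H2) → no; 1× O (H0) → no.
That gives 2 matching atoms.

2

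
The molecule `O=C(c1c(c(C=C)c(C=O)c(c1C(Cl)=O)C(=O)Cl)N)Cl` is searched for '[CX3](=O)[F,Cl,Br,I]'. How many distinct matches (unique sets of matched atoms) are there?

3

[CX3](=O)[F,Cl,Br,I] is the SMARTS for an acyl halide: a carbonyl carbon bonded to a halogen.
The molecule carries 3 separate instances of an acyl chloride (-C(=O)Cl) meeting every constraint; each maps to a distinct set of atoms, giving 3 matches.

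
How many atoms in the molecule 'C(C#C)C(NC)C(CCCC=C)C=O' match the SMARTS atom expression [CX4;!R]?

7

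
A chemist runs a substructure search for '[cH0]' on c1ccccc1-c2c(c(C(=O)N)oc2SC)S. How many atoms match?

The query [cH0] means: aromatic carbon with no attached hydrogen (substituted or ring-fusion).
Check the 17 heavy atoms by environment: 1× o (aromatic, H0) → no; 5× c (aromatic, H0) → match; 1× S (H0) → no; 1× C (H3) → no; 5× c (aromatic, H1) → no; 1× C (H0) → no; 1× O (H0) → no; 1× N (H2) → no; 1× S (H1) → no.
That gives 5 matching atoms.

5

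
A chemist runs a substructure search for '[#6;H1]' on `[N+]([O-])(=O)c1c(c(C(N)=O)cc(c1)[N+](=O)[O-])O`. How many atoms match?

2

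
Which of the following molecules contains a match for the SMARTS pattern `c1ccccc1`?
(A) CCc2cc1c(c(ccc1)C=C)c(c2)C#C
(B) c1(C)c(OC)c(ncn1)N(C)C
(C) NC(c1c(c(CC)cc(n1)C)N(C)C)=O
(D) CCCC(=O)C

A

c1ccccc1 describes six aromatic carbons in a ring (a benzene ring).
(A) contains the required atom environment, so the pattern matches.
(B) has a methyl group (-CH3) but no six-membered all-carbon aromatic ring is present.
(C) has a methyl group (-CH3) but no six-membered all-carbon aromatic ring is present.
(D) has a methyl group (-CH3) but no six-membered all-carbon aromatic ring is present.
So the answer is (A).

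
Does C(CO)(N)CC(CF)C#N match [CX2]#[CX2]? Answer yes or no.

The pattern [CX2]#[CX2] describes a carbon-carbon triple bond — an alkyne.
The closest candidate here is a nitrile (-C#N), but the triple bond is C#N, not C#C. No other fragment satisfies the full query, so there is no match.

No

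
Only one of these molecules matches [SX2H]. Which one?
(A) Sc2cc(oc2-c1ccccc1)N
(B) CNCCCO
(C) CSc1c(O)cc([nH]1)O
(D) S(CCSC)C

[SX2H] describes an aliphatic sulfur with two connections, one being H (a thiol).
(A) contains a thiol (-SH), which satisfies every atom and bond constraint.
(B) has a hydroxyl group (-OH) but it is an -OH, not an -SH.
(C) has a hydroxyl group (-OH) but it is an -OH, not an -SH.
(D) has a methylthio ether (-SCH3) but the sulfur has H0 (bonded to two carbons), not H1.
So the answer is (A).

A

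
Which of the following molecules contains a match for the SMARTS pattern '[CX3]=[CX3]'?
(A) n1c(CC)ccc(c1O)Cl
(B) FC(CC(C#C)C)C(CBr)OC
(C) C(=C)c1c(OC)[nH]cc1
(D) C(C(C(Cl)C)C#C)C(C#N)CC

C

[CX3]=[CX3] describes a non-aromatic C=C double bond between two sp2 carbons (an alkene).
(A) has an ethyl group (-CH2CH3) but its C-C bond is a single bond between CX4 carbons, not CX3=CX3.
(B) has an ethynyl group (-C#CH) but the C-C bond is a triple bond, not a double bond.
(C) contains a vinyl group (-CH=CH2), which satisfies every atom and bond constraint.
(D) has an ethynyl group (-C#CH) but the C-C bond is a triple bond, not a double bond.
So the answer is (C).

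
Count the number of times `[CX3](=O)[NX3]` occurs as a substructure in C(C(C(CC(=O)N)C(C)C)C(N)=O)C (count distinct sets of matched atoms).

[CX3](=O)[NX3] is the SMARTS for an amide: a carbonyl carbon bonded to a trivalent nitrogen.
The molecule carries 2 separate instances of a primary amide (-C(=O)NH2) meeting every constraint; each maps to a distinct set of atoms, giving 2 matches.

2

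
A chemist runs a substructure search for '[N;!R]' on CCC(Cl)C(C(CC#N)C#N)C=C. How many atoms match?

2

The query [N;!R] means: aliphatic nitrogen not in a ring.
Check the 13 heavy atoms by environment: 10× C (acyclic) → no; 1× Cl (acyclic) → no; 2× N (acyclic) → match.
That gives 2 matching atoms.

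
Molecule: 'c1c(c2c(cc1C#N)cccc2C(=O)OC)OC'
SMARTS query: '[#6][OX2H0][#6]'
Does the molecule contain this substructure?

Yes

The pattern [#6][OX2H0][#6] describes an aliphatic oxygen bridging two carbons with no H on the oxygen — an ether.
The molecule carries a methoxy ether (-OCH3), whose atoms satisfy every constraint of the query, so the pattern matches.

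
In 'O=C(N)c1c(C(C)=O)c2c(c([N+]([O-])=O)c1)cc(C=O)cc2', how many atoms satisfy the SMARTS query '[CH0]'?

2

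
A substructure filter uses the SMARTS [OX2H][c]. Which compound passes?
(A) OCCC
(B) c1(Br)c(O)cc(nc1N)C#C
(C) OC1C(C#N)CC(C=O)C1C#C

[OX2H][c] describes a hydroxyl oxygen attached to an aromatic carbon (a phenol).
(A) has a hydroxyl group (-OH) but the -OH is on an aliphatic carbon, not an aromatic c.
(B) contains a hydroxyl group (-OH), which satisfies every atom and bond constraint.
(C) has a hydroxyl group (-OH) but the -OH is on an aliphatic carbon, not an aromatic c.
So the answer is (B).

B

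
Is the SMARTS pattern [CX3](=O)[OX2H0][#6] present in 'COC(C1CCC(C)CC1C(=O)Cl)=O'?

Yes

The pattern [CX3](=O)[OX2H0][#6] describes a carbonyl carbon bonded to an oxygen that is itself bonded to carbon (no H on that O) — an ester.
The molecule carries a methyl-ester group (-C(=O)OCH3), whose atoms satisfy every constraint of the query, so the pattern matches.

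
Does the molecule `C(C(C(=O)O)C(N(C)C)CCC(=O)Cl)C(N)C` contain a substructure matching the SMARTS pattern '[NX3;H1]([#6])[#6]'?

The pattern [NX3;H1]([#6])[#6] describes a trivalent nitrogen with one H, bonded to two carbons — a secondary amine.
The closest candidate here is a primary amino group (-NH2), but the nitrogen has H2 and only one carbon neighbour. No other fragment satisfies the full query, so there is no match.

No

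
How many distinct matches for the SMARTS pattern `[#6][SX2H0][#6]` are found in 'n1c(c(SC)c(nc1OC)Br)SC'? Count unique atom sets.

2

[#6][SX2H0][#6] is the SMARTS for a thioether: an aliphatic sulfur bridging two carbons with no H on the sulfur.
The molecule carries 2 separate instances of a methylthio ether (-SCH3) meeting every constraint; each maps to a distinct set of atoms, giving 2 matches.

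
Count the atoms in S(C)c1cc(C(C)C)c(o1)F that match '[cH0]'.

3

The query [cH0] means: aromatic carbon with no attached hydrogen (substituted or ring-fusion).
Check the 11 heavy atoms by environment: 1× o (aromatic, H0) → no; 3× c (aromatic, H0) → match; 1× c (aromatic, H1) → no; 1× S (H0) → no; 3× C (H3) → no; 1× F (H0) → no; 1× C (H1) → no.
That gives 3 matching atoms.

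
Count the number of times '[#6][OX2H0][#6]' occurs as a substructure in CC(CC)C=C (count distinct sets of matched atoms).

0

[#6][OX2H0][#6] is the SMARTS for an ether: an aliphatic oxygen bridging two carbons with no H on the oxygen.
No fragment in the molecule satisfies every constraint, giving 0 matches.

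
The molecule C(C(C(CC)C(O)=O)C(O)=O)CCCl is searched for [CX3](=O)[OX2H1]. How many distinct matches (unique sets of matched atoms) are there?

2

[CX3](=O)[OX2H1] is the SMARTS for a carboxylic acid: an sp2 carbon double-bonded to O and single-bonded to an -OH oxygen.
The molecule carries 2 separate instances of a carboxylic acid group (-C(=O)OH) meeting every constraint; each maps to a distinct set of atoms, giving 2 matches.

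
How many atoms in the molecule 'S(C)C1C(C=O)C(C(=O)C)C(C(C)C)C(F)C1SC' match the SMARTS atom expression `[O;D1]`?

The query [O;D1] means: aliphatic oxygen bonded to exactly one heavy atom.
Check the 19 heavy atoms by environment: 8× C (D3) → no; 1× F (D1) → no; 2× S (D2) → no; 5× C (D1) → no; 2× O (D1) → match; 1× C (D2) → no.
That gives 2 matching atoms.

2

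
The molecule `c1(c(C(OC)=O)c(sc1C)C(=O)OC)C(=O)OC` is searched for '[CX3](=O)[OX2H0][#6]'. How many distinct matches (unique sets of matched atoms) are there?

3

[CX3](=O)[OX2H0][#6] is the SMARTS for an ester: a carbonyl carbon bonded to an oxygen that is itself bonded to carbon (no H on that O).
The molecule carries 3 separate instances of a methyl-ester group (-C(=O)OCH3) meeting every constraint; each maps to a distinct set of atoms, giving 3 matches.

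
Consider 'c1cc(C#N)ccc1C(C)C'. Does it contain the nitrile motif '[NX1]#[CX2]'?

Yes

The pattern [NX1]#[CX2] describes a nitrogen triple-bonded to a two-connected carbon — a nitrile.
The molecule carries a nitrile (-C#N), whose atoms satisfy every constraint of the query, so the pattern matches.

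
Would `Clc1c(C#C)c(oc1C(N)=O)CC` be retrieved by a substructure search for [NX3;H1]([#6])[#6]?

The pattern [NX3;H1]([#6])[#6] describes a trivalent nitrogen with one H, bonded to two carbons — a secondary amine.
The closest candidate here is a primary amide (-C(=O)NH2), but the -C(=O)NH2 nitrogen has H2, not H1. No other fragment satisfies the full query, so there is no match.

No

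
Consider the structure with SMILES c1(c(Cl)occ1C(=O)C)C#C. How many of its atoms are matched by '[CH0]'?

The query [CH0] means: aliphatic carbon with no attached hydrogen.
Check the 11 heavy atoms by environment: 1× o (aromatic, H0) → no; 1× c (aromatic, H1) → no; 3× c (aromatic, H0) → no; 2× C (H0) → match; 1× O (H0) → no; 1× C (H3) → no; 1× C (H1) → no; 1× Cl (H0) → no.
That gives 2 matching atoms.

2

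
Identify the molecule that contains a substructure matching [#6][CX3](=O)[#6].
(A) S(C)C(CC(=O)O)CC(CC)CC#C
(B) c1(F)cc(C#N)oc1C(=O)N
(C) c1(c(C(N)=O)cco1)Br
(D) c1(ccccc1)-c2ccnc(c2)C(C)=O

[#6][CX3](=O)[#6] describes a carbonyl carbon (no H) flanked by two carbons (a ketone).
(A) has a carboxylic acid group (-C(=O)OH) but one neighbour of the carbonyl carbon is O, not C.
(B) has a primary amide (-C(=O)NH2) but one neighbour of the carbonyl carbon is N, not C.
(C) has a primary amide (-C(=O)NH2) but one neighbour of the carbonyl carbon is N, not C.
(D) contains an acetyl/ketone group (-C(=O)CH3), which satisfies every atom and bond constraint.
So the answer is (D).

D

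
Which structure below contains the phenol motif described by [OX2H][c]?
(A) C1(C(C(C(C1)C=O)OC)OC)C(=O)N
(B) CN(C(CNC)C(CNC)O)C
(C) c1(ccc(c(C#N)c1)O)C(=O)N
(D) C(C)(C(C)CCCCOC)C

C

[OX2H][c] describes a hydroxyl oxygen attached to an aromatic carbon (a phenol).
(A) has a methoxy ether (-OCH3) but the oxygen has H0, not H1.
(B) has a hydroxyl group (-OH) but the -OH is on an aliphatic carbon, not an aromatic c.
(C) contains a hydroxyl group (-OH), which satisfies every atom and bond constraint.
(D) has a methoxy ether (-OCH3) but the oxygen has H0, not H1.
So the answer is (C).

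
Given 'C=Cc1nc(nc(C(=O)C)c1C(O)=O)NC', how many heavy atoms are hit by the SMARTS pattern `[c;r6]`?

4

The query [c;r6] means: aromatic carbon that belongs to a six-membered ring.
Check the 16 heavy atoms by environment: 2× n (aromatic, in 6-ring) → no; 4× c (aromatic, in 6-ring) → match; 6× C (acyclic) → no; 3× O (acyclic) → no; 1× N (acyclic) → no.
That gives 4 matching atoms.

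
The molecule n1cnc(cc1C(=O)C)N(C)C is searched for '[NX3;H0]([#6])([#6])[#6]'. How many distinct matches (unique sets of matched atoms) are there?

1

[NX3;H0]([#6])([#6])[#6] is the SMARTS for a tertiary amine: a trivalent nitrogen with no H, bonded to three carbons.
Exactly one fragment in the molecule meets all constraints, giving 1 match.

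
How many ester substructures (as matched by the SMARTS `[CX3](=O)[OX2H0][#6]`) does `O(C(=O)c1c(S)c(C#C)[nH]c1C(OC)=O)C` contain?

2

[CX3](=O)[OX2H0][#6] is the SMARTS for an ester: a carbonyl carbon bonded to an oxygen that is itself bonded to carbon (no H on that O).
The molecule carries 2 separate instances of a methyl-ester group (-C(=O)OCH3) meeting every constraint; each maps to a distinct set of atoms, giving 2 matches.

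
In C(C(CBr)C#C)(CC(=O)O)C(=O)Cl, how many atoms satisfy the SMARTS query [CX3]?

The query [CX3] means: C with X3: aliphatic carbon with exactly 3 total connections.
Check the 13 heavy atoms by environment: 4× C (X4) → no; 2× C (X3) → match; 2× O (X1) → no; 1× Cl (X1) → no; 1× O (X2) → no; 1× Br (X1) → no; 2× C (X2) → no.
That gives 2 matching atoms.

2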